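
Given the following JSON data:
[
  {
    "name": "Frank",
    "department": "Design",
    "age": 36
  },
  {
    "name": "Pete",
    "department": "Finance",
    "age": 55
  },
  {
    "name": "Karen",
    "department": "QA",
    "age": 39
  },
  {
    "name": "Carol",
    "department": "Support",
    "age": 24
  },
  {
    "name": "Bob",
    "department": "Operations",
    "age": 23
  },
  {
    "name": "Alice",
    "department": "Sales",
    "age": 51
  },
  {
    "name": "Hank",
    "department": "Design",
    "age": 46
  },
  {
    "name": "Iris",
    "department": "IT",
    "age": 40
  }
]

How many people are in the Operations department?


Scanning records for department = Operations
  Record 4: Bob
Count: 1

ANSWER: 1


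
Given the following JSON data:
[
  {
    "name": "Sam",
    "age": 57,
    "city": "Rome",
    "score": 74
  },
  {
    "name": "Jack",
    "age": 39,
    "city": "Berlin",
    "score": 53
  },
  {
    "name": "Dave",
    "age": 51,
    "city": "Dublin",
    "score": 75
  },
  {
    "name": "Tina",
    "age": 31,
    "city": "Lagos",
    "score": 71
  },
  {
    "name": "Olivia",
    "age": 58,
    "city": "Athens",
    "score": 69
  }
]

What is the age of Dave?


Looking up record where name = Dave
Record index: 2
Field 'age' = 51

ANSWER: 51


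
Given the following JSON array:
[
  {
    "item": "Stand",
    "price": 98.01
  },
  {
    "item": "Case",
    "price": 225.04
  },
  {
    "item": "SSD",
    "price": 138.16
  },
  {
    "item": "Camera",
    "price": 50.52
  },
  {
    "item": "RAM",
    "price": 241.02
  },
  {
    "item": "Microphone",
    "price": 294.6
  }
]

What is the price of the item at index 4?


Array index 4 -> RAM
price = 241.02

ANSWER: 241.02


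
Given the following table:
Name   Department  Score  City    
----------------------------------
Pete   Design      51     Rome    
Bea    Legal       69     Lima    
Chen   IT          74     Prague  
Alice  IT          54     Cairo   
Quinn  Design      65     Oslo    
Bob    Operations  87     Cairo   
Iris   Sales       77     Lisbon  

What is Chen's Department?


Row 3: Chen
Department = IT

ANSWER: IT


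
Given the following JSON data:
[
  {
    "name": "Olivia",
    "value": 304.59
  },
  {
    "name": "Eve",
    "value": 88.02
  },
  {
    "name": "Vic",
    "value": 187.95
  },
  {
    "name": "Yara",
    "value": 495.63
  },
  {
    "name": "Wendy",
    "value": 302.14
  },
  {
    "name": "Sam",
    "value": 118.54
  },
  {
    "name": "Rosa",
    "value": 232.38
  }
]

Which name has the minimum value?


Comparing values:
  Olivia: 304.59
  Eve: 88.02
  Vic: 187.95
  Yara: 495.63
  Wendy: 302.14
  Sam: 118.54
  Rosa: 232.38
Minimum: Eve (88.02)

ANSWER: Eve


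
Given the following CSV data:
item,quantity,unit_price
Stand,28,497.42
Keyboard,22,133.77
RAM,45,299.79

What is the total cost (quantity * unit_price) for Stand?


Row: Stand
quantity = 28
unit_price = 497.42
total = 28 * 497.42 = 13927.76

ANSWER: 13927.76


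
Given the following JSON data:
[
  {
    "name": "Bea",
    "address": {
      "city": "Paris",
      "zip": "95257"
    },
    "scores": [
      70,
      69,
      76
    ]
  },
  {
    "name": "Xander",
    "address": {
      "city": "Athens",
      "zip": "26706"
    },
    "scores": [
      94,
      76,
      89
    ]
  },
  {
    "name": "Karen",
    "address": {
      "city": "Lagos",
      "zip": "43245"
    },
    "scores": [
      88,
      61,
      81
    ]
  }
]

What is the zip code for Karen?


Path: records[2].address.zip
Value: 43245

ANSWER: 43245


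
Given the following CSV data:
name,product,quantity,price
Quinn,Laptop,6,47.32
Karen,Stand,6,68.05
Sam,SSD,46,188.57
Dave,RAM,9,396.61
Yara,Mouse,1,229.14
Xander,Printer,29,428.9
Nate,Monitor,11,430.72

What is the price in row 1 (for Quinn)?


Row 1: Quinn
Column 'price' = 47.32

ANSWER: 47.32


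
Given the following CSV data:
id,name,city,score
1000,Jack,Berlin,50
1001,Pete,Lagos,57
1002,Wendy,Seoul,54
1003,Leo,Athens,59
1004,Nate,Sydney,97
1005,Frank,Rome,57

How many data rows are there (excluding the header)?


Counting rows (excluding header):
Header: id,name,city,score
Data rows: 6

ANSWER: 6


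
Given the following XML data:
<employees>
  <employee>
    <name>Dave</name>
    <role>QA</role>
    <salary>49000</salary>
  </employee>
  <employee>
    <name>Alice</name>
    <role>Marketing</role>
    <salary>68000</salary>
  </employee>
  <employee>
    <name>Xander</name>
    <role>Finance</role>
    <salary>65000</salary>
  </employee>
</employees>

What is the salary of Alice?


Searching for <employee> with <name>Alice</name>
Found at position 2
<salary>68000</salary>

ANSWER: 68000


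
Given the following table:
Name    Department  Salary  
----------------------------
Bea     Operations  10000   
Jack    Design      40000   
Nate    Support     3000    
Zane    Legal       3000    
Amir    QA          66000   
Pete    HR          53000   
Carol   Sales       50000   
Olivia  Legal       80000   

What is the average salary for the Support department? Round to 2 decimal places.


Support department members:
  Nate: 3000
Sum = 3000
Count = 1
Average = 3000 / 1 = 3000.00

ANSWER: 3000.00


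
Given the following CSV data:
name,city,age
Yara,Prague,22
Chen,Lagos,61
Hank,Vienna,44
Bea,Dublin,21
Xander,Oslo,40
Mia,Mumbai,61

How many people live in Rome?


Scanning city column for 'Rome':
Total matches: 0

ANSWER: 0


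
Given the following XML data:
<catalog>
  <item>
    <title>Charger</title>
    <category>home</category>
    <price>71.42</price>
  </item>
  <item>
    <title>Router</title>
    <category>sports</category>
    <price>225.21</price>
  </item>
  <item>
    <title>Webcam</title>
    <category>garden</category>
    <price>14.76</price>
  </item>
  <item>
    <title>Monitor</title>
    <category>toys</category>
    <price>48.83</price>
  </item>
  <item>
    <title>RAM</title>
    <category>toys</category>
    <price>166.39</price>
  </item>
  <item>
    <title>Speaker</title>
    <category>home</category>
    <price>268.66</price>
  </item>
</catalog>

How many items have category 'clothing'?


Scanning <item> elements for <category>clothing</category>:
Count: 0

ANSWER: 0


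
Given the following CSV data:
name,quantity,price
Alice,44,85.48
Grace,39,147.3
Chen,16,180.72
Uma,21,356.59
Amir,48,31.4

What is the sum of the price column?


Values in 'price' column:
  Row 1: 85.48
  Row 2: 147.3
  Row 3: 180.72
  Row 4: 356.59
  Row 5: 31.4
Sum = 85.48 + 147.3 + 180.72 + 356.59 + 31.4 = 801.49

ANSWER: 801.49


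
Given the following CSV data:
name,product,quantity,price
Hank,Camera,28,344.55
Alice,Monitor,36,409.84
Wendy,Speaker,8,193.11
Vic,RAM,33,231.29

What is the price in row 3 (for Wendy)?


Row 3: Wendy
Column 'price' = 193.11

ANSWER: 193.11


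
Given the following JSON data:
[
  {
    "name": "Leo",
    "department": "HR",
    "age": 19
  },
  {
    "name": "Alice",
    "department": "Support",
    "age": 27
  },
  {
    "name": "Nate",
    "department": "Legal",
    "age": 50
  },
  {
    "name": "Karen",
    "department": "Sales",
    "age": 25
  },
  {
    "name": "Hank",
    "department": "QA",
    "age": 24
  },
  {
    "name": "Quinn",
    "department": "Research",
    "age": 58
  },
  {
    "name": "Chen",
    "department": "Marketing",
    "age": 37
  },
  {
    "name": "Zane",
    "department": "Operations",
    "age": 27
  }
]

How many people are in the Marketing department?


Scanning records for department = Marketing
  Record 6: Chen
Count: 1

ANSWER: 1


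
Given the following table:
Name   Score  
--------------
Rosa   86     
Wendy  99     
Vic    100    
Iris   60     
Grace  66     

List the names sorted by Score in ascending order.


Sorting by Score (ascending):
  Iris: 60
  Grace: 66
  Rosa: 86
  Wendy: 99
  Vic: 100


ANSWER: Iris, Grace, Rosa, Wendy, Vic


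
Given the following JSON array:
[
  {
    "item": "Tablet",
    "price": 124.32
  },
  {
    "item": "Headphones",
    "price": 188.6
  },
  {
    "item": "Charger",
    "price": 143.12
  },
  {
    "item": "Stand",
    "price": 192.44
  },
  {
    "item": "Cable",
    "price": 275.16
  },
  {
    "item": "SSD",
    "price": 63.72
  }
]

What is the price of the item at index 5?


Array index 5 -> SSD
price = 63.72

ANSWER: 63.72


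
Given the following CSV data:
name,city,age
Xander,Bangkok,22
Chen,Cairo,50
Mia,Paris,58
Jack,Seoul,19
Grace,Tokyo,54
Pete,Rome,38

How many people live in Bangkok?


Scanning city column for 'Bangkok':
  Row 1: Xander -> MATCH
Total matches: 1

ANSWER: 1


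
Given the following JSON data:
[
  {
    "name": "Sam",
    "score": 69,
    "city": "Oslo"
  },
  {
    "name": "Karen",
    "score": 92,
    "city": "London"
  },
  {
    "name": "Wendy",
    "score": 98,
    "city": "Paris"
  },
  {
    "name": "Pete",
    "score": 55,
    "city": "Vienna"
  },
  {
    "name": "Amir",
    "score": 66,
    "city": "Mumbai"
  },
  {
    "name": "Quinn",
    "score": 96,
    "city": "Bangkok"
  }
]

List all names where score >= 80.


Filtering records where score >= 80:
  Sam (score=69) -> no
  Karen (score=92) -> YES
  Wendy (score=98) -> YES
  Pete (score=55) -> no
  Amir (score=66) -> no
  Quinn (score=96) -> YES


ANSWER: Karen, Wendy, Quinn


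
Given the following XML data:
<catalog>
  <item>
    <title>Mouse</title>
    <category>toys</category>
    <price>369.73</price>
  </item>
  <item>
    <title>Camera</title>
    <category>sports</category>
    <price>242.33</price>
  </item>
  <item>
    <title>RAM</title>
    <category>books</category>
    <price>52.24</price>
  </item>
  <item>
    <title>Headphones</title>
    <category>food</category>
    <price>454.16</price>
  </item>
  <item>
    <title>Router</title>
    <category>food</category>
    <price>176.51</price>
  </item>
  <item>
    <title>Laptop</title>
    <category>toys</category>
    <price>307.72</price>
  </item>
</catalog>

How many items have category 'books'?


Scanning <item> elements for <category>books</category>:
  Item 3: RAM -> MATCH
Count: 1

ANSWER: 1


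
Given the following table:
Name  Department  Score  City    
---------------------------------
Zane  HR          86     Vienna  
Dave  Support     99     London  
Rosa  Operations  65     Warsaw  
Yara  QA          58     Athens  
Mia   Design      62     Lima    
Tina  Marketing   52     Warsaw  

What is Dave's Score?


Row 2: Dave
Score = 99

ANSWER: 99


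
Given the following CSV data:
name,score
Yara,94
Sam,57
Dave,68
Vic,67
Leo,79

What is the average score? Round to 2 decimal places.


Scores: 94, 57, 68, 67, 79
Sum = 365
Count = 5
Average = 365 / 5 = 73.00

ANSWER: 73.00


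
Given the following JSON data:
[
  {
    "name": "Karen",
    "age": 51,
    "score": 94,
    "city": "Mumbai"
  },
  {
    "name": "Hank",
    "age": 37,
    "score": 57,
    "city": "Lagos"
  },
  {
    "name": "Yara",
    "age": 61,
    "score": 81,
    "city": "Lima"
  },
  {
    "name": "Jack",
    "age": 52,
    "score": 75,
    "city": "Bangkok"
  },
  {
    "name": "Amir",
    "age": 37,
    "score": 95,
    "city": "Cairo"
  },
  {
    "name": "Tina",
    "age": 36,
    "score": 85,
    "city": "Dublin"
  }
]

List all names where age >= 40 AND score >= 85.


Checking both conditions:
  Karen (age=51, score=94) -> YES
  Hank (age=37, score=57) -> no
  Yara (age=61, score=81) -> no
  Jack (age=52, score=75) -> no
  Amir (age=37, score=95) -> no
  Tina (age=36, score=85) -> no


ANSWER: Karen


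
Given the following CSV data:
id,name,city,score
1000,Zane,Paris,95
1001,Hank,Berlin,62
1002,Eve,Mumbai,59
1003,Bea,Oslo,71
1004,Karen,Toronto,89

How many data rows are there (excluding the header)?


Counting rows (excluding header):
Header: id,name,city,score
Data rows: 5

ANSWER: 5


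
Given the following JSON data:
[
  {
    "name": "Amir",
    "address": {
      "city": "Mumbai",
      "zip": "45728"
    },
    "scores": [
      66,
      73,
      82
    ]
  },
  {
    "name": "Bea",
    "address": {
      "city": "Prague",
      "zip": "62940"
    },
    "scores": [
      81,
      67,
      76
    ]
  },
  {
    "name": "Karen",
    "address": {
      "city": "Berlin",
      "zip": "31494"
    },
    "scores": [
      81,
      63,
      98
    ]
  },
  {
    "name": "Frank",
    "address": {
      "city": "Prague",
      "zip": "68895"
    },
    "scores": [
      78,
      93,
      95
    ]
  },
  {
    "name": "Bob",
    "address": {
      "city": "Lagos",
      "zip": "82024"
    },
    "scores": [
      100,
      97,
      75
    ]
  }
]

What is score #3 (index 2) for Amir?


Path: records[0].scores[2]
Value: 82

ANSWER: 82


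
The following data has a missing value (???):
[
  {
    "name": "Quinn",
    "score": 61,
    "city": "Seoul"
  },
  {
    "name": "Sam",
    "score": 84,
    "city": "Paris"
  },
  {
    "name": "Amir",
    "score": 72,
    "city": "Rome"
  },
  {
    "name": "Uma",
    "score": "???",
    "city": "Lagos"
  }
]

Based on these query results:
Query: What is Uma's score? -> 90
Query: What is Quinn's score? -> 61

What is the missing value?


The missing value is Uma's score
From query: Uma's score = 90

ANSWER: 90


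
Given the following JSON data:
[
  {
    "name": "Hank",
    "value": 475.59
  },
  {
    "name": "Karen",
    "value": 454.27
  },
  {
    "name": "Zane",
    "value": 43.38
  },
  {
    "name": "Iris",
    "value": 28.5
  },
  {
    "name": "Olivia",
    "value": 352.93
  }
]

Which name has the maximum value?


Comparing values:
  Hank: 475.59
  Karen: 454.27
  Zane: 43.38
  Iris: 28.5
  Olivia: 352.93
Maximum: Hank (475.59)

ANSWER: Hank


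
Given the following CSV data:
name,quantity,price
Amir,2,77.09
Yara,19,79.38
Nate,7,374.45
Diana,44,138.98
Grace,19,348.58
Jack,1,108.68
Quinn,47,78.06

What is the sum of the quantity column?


Values in 'quantity' column:
  Row 1: 2
  Row 2: 19
  Row 3: 7
  Row 4: 44
  Row 5: 19
  Row 6: 1
  Row 7: 47
Sum = 2 + 19 + 7 + 44 + 19 + 1 + 47 = 139

ANSWER: 139


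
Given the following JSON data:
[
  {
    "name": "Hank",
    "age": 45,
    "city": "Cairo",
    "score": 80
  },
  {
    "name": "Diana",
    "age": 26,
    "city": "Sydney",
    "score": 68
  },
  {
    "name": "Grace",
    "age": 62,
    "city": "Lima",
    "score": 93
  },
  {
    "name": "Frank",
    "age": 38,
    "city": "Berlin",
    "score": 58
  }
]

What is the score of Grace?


Looking up record where name = Grace
Record index: 2
Field 'score' = 93

ANSWER: 93


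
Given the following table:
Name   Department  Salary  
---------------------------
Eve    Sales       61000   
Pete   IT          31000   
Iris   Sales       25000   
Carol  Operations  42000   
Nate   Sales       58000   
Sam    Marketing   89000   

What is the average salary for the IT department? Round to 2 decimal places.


IT department members:
  Pete: 31000
Sum = 31000
Count = 1
Average = 31000 / 1 = 31000.00

ANSWER: 31000.00


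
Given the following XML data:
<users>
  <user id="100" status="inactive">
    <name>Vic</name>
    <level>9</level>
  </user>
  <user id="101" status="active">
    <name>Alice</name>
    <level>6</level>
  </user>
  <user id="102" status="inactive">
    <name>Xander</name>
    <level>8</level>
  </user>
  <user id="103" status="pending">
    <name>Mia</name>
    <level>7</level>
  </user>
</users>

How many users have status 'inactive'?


Counting users with status='inactive':
  Vic (id=100) -> MATCH
  Xander (id=102) -> MATCH
Count: 2

ANSWER: 2


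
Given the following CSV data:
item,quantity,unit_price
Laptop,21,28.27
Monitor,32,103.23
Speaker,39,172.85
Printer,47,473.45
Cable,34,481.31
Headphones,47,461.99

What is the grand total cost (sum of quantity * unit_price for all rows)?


Computing row totals:
  Laptop: 21 * 28.27 = 593.67
  Monitor: 32 * 103.23 = 3303.36
  Speaker: 39 * 172.85 = 6741.15
  Printer: 47 * 473.45 = 22252.15
  Cable: 34 * 481.31 = 16364.54
  Headphones: 47 * 461.99 = 21713.53
Grand total = 593.67 + 3303.36 + 6741.15 + 22252.15 + 16364.54 + 21713.53 = 70968.4

ANSWER: 70968.4


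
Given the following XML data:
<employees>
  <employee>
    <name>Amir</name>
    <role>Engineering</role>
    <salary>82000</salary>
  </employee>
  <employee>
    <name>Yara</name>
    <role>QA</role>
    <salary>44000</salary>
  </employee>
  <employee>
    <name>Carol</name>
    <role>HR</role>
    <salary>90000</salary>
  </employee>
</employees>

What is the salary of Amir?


Searching for <employee> with <name>Amir</name>
Found at position 1
<salary>82000</salary>

ANSWER: 82000


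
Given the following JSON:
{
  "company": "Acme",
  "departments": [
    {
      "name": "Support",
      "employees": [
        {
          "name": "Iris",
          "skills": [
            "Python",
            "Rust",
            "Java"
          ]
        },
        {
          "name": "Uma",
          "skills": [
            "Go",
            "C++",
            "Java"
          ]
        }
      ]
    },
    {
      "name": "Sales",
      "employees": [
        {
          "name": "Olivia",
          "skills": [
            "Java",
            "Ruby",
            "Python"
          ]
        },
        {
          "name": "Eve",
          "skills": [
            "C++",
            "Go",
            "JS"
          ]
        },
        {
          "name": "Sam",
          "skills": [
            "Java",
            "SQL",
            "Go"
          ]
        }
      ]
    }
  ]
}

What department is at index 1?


Path: departments[1].name
Value: Sales

ANSWER: Sales


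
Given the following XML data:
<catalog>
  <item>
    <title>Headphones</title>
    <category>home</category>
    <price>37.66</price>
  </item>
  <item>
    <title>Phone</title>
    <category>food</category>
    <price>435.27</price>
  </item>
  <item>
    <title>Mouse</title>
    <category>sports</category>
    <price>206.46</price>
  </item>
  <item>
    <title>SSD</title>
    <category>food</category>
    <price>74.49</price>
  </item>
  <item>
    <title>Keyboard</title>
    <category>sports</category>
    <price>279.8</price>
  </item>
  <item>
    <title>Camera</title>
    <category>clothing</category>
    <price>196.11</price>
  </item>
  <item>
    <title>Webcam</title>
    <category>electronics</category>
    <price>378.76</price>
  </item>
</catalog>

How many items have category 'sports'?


Scanning <item> elements for <category>sports</category>:
  Item 3: Mouse -> MATCH
  Item 5: Keyboard -> MATCH
Count: 2

ANSWER: 2


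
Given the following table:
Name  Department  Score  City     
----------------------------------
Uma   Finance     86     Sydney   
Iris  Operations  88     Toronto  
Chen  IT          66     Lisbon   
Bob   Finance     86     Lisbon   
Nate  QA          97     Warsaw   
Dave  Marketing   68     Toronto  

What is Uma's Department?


Row 1: Uma
Department = Finance

ANSWER: Finance


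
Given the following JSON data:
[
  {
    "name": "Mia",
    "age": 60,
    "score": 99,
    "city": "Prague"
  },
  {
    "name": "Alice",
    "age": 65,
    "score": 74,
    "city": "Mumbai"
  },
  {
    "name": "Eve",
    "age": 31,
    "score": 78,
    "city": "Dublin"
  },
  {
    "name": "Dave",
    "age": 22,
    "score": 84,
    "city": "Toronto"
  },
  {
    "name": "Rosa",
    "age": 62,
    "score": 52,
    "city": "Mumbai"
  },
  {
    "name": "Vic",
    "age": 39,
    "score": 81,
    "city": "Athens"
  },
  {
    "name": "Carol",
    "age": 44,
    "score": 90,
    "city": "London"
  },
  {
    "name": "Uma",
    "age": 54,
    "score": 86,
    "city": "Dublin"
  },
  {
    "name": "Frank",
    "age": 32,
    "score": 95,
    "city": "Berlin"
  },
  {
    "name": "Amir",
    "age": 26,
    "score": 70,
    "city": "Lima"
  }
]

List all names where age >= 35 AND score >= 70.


Checking both conditions:
  Mia (age=60, score=99) -> YES
  Alice (age=65, score=74) -> YES
  Eve (age=31, score=78) -> no
  Dave (age=22, score=84) -> no
  Rosa (age=62, score=52) -> no
  Vic (age=39, score=81) -> YES
  Carol (age=44, score=90) -> YES
  Uma (age=54, score=86) -> YES
  Frank (age=32, score=95) -> no
  Amir (age=26, score=70) -> no


ANSWER: Mia, Alice, Vic, Carol, Uma


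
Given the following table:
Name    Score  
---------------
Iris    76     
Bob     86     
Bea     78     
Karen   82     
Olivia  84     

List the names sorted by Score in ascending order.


Sorting by Score (ascending):
  Iris: 76
  Bea: 78
  Karen: 82
  Olivia: 84
  Bob: 86


ANSWER: Iris, Bea, Karen, Olivia, Bob


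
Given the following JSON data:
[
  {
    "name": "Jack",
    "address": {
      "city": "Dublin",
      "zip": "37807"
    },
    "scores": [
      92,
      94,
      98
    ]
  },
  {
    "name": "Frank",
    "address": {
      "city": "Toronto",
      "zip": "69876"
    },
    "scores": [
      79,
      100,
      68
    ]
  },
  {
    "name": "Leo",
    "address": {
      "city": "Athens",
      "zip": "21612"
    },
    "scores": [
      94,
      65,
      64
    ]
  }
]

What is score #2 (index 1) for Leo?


Path: records[2].scores[1]
Value: 65

ANSWER: 65


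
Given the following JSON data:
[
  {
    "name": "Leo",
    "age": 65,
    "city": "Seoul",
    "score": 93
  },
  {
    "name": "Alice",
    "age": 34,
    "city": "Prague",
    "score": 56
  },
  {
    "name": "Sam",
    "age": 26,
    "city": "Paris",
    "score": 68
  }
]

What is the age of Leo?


Looking up record where name = Leo
Record index: 0
Field 'age' = 65

ANSWER: 65


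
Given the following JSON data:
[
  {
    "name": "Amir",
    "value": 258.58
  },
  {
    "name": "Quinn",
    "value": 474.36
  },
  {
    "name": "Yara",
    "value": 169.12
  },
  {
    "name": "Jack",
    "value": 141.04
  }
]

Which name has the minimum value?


Comparing values:
  Amir: 258.58
  Quinn: 474.36
  Yara: 169.12
  Jack: 141.04
Minimum: Jack (141.04)

ANSWER: Jack


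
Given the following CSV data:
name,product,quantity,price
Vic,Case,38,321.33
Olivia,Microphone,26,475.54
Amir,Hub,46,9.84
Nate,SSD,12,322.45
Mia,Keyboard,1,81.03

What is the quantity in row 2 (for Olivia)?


Row 2: Olivia
Column 'quantity' = 26

ANSWER: 26


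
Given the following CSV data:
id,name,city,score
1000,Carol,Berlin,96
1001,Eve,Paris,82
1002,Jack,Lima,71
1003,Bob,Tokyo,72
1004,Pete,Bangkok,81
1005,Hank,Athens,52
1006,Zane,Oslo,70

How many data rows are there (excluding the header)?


Counting rows (excluding header):
Header: id,name,city,score
Data rows: 7

ANSWER: 7


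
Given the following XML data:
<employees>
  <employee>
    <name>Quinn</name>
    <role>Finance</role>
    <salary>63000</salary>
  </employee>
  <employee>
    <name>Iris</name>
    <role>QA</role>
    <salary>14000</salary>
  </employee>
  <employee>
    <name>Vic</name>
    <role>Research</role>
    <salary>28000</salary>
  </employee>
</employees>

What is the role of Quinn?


Searching for <employee> with <name>Quinn</name>
Found at position 1
<role>Finance</role>

ANSWER: Finance


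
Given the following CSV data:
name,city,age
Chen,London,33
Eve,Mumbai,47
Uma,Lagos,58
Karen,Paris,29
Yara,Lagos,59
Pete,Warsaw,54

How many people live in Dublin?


Scanning city column for 'Dublin':
Total matches: 0

ANSWER: 0


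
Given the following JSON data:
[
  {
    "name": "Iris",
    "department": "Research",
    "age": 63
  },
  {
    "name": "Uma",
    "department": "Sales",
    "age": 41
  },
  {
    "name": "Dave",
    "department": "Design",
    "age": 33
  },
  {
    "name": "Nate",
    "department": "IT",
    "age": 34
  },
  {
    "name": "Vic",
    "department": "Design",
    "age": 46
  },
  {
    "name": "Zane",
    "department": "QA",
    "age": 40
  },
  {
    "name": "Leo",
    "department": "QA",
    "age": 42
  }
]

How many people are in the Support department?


Scanning records for department = Support
  No matches found
Count: 0

ANSWER: 0


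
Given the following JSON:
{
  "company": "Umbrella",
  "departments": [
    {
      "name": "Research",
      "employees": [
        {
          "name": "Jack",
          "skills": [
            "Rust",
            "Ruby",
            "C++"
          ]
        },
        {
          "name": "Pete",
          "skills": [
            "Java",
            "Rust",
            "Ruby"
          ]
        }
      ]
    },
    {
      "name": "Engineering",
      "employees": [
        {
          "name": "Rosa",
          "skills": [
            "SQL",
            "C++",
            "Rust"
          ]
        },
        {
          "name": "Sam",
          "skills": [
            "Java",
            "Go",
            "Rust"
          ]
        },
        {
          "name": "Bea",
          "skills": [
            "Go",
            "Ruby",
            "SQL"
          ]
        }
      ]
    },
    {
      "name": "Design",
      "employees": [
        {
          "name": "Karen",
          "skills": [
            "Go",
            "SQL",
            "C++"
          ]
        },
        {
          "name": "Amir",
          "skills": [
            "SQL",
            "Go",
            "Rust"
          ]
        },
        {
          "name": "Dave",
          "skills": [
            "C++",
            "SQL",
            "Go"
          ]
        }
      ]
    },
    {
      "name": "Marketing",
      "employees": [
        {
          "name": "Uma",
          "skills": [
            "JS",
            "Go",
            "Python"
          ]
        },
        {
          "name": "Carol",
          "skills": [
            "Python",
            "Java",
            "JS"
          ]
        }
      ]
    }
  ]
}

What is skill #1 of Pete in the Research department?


Path: departments[0].employees[1].skills[0]
Value: Java

ANSWER: Java


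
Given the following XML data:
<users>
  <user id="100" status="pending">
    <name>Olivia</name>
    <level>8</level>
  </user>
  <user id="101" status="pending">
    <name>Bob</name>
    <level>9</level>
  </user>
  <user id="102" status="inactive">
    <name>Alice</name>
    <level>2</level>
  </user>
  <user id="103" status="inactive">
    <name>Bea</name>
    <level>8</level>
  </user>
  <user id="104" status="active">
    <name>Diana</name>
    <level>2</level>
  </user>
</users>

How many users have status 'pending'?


Counting users with status='pending':
  Olivia (id=100) -> MATCH
  Bob (id=101) -> MATCH
Count: 2

ANSWER: 2


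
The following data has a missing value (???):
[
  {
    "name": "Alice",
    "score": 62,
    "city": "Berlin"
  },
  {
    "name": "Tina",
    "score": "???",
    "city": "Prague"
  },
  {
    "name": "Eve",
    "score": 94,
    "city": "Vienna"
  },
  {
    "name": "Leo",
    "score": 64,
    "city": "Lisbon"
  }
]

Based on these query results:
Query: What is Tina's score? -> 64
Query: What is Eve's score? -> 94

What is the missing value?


The missing value is Tina's score
From query: Tina's score = 64

ANSWER: 64


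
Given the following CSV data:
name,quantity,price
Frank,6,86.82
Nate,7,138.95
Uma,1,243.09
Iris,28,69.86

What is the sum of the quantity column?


Values in 'quantity' column:
  Row 1: 6
  Row 2: 7
  Row 3: 1
  Row 4: 28
Sum = 6 + 7 + 1 + 28 = 42

ANSWER: 42


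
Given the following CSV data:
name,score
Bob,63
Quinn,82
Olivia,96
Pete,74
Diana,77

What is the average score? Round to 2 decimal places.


Scores: 63, 82, 96, 74, 77
Sum = 392
Count = 5
Average = 392 / 5 = 78.40

ANSWER: 78.40


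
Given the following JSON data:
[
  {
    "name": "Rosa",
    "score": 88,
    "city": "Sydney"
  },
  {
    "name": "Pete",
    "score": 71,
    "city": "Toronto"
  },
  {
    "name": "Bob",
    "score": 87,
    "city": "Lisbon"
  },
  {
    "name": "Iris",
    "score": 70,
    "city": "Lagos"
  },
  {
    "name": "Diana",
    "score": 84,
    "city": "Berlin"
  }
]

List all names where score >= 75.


Filtering records where score >= 75:
  Rosa (score=88) -> YES
  Pete (score=71) -> no
  Bob (score=87) -> YES
  Iris (score=70) -> no
  Diana (score=84) -> YES


ANSWER: Rosa, Bob, Diana


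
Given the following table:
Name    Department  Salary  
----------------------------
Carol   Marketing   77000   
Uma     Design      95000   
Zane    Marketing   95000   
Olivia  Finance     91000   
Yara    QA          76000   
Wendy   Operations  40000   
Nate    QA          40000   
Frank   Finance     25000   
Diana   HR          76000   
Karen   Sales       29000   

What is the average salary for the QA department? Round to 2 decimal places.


QA department members:
  Yara: 76000
  Nate: 40000
Sum = 116000
Count = 2
Average = 116000 / 2 = 58000.00

ANSWER: 58000.00


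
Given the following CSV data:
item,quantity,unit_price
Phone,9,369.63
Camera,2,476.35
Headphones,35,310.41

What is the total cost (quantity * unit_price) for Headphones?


Row: Headphones
quantity = 35
unit_price = 310.41
total = 35 * 310.41 = 10864.35

ANSWER: 10864.35


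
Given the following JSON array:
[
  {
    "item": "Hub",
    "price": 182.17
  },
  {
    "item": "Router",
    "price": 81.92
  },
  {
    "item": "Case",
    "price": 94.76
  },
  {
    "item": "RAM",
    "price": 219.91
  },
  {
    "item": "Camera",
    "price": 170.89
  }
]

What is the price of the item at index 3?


Array index 3 -> RAM
price = 219.91

ANSWER: 219.91


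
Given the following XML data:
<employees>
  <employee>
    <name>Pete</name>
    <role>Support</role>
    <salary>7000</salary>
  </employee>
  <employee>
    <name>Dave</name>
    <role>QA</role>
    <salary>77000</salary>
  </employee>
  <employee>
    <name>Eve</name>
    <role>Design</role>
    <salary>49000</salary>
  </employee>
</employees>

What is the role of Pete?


Searching for <employee> with <name>Pete</name>
Found at position 1
<role>Support</role>

ANSWER: Support


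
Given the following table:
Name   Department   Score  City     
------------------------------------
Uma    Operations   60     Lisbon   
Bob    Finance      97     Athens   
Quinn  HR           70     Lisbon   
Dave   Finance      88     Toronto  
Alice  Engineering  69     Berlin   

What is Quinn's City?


Row 3: Quinn
City = Lisbon

ANSWER: Lisbon


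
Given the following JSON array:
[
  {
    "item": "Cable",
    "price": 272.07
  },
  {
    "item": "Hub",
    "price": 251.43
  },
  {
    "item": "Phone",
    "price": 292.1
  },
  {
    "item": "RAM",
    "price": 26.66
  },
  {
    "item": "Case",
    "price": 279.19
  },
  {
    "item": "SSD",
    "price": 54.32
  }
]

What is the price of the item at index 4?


Array index 4 -> Case
price = 279.19

ANSWER: 279.19


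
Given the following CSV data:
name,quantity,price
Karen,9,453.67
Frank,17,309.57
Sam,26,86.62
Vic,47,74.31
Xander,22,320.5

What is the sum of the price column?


Values in 'price' column:
  Row 1: 453.67
  Row 2: 309.57
  Row 3: 86.62
  Row 4: 74.31
  Row 5: 320.5
Sum = 453.67 + 309.57 + 86.62 + 74.31 + 320.5 = 1244.67

ANSWER: 1244.67


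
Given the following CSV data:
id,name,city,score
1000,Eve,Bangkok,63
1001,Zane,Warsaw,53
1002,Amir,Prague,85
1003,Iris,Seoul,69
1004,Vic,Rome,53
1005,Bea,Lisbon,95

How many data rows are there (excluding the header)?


Counting rows (excluding header):
Header: id,name,city,score
Data rows: 6

ANSWER: 6


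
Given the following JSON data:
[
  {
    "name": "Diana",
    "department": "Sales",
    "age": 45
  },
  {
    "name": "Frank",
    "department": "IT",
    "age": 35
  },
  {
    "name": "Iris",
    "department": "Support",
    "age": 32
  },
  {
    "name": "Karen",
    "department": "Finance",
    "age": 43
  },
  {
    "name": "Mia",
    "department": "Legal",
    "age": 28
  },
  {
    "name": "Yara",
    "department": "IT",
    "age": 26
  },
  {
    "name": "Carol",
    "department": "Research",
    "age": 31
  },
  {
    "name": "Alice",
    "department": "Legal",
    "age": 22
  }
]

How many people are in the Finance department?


Scanning records for department = Finance
  Record 3: Karen
Count: 1

ANSWER: 1


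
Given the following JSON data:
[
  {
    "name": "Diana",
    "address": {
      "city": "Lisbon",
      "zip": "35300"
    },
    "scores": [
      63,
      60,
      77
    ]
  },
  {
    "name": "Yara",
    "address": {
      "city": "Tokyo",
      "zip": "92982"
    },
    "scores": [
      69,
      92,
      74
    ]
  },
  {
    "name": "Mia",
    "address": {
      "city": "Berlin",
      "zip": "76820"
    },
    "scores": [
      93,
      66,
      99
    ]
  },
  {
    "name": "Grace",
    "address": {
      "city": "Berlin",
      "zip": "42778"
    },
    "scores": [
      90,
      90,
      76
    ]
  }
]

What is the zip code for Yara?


Path: records[1].address.zip
Value: 92982

ANSWER: 92982


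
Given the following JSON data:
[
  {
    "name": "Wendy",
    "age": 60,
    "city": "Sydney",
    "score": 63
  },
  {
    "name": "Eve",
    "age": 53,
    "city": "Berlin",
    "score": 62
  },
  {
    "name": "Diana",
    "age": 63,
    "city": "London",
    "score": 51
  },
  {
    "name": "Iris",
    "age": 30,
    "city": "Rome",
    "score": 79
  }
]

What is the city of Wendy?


Looking up record where name = Wendy
Record index: 0
Field 'city' = Sydney

ANSWER: Sydney


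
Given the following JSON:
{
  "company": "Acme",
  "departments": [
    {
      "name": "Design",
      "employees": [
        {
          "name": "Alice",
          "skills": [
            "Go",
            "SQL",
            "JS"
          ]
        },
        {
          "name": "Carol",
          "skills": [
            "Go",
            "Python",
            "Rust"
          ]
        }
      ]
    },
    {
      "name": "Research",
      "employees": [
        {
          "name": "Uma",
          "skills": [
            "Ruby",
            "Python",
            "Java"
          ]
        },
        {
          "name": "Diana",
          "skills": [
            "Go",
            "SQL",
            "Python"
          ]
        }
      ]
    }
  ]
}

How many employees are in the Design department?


Path: departments[0].employees
Count: 2

ANSWER: 2


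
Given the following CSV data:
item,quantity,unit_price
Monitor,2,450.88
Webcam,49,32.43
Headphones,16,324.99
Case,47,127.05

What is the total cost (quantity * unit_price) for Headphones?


Row: Headphones
quantity = 16
unit_price = 324.99
total = 16 * 324.99 = 5199.84

ANSWER: 5199.84


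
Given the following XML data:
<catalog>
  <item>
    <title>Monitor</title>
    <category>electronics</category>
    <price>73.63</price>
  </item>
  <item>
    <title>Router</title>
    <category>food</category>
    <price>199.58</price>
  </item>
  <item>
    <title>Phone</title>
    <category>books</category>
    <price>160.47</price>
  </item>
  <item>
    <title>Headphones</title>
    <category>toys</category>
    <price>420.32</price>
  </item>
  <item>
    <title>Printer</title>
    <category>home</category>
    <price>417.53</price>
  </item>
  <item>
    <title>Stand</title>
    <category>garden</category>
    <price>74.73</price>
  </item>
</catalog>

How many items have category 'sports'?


Scanning <item> elements for <category>sports</category>:
Count: 0

ANSWER: 0


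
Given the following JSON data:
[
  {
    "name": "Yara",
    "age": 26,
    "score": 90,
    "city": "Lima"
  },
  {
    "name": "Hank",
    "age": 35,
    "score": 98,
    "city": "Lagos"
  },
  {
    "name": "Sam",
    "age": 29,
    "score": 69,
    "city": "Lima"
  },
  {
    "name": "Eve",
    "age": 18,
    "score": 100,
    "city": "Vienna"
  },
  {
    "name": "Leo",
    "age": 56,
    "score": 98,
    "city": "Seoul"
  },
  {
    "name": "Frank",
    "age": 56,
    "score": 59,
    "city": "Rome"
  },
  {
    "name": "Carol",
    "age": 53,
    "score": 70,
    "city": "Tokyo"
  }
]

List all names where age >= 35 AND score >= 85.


Checking both conditions:
  Yara (age=26, score=90) -> no
  Hank (age=35, score=98) -> YES
  Sam (age=29, score=69) -> no
  Eve (age=18, score=100) -> no
  Leo (age=56, score=98) -> YES
  Frank (age=56, score=59) -> no
  Carol (age=53, score=70) -> no


ANSWER: Hank, Leo


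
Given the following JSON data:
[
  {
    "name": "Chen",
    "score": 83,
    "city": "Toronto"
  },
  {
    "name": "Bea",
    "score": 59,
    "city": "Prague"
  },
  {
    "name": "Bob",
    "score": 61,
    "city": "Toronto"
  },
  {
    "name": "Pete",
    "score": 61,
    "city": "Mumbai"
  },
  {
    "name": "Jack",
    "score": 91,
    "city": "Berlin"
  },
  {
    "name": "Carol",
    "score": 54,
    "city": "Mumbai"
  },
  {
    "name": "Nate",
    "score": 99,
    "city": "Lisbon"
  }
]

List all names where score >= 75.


Filtering records where score >= 75:
  Chen (score=83) -> YES
  Bea (score=59) -> no
  Bob (score=61) -> no
  Pete (score=61) -> no
  Jack (score=91) -> YES
  Carol (score=54) -> no
  Nate (score=99) -> YES


ANSWER: Chen, Jack, Nate


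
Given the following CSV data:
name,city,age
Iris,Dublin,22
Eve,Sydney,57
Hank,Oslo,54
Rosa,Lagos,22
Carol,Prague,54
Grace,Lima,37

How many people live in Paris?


Scanning city column for 'Paris':
Total matches: 0

ANSWER: 0


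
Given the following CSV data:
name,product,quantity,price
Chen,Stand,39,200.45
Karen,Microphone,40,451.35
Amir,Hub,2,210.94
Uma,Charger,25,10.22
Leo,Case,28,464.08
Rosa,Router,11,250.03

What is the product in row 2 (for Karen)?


Row 2: Karen
Column 'product' = Microphone

ANSWER: Microphone


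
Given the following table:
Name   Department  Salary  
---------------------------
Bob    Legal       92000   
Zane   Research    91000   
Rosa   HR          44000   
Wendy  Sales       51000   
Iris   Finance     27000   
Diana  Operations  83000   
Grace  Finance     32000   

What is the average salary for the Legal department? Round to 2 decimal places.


Legal department members:
  Bob: 92000
Sum = 92000
Count = 1
Average = 92000 / 1 = 92000.00

ANSWER: 92000.00


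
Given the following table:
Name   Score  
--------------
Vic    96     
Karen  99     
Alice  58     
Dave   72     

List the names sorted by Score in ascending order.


Sorting by Score (ascending):
  Alice: 58
  Dave: 72
  Vic: 96
  Karen: 99


ANSWER: Alice, Dave, Vic, Karen


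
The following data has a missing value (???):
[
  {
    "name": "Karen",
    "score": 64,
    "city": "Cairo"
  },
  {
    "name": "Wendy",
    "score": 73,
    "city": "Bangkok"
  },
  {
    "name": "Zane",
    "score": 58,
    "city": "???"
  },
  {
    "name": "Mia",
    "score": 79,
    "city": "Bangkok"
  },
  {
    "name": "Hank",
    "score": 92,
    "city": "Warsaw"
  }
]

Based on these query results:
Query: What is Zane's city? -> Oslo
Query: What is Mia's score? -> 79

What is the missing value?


The missing value is Zane's city
From query: Zane's city = Oslo

ANSWER: Oslo


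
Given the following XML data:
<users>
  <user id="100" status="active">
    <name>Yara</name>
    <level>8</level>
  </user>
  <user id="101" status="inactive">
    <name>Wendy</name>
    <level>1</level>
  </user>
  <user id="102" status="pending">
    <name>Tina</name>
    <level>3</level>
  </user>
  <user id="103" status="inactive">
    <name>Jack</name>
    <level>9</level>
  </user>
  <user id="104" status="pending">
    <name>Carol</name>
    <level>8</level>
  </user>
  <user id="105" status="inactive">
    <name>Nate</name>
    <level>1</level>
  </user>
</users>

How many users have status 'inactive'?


Counting users with status='inactive':
  Wendy (id=101) -> MATCH
  Jack (id=103) -> MATCH
  Nate (id=105) -> MATCH
Count: 3

ANSWER: 3


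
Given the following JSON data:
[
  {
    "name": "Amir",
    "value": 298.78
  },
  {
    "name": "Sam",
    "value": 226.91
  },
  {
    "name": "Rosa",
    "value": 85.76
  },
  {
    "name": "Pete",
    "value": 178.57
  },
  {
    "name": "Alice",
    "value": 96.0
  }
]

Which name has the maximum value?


Comparing values:
  Amir: 298.78
  Sam: 226.91
  Rosa: 85.76
  Pete: 178.57
  Alice: 96.0
Maximum: Amir (298.78)

ANSWER: Amir


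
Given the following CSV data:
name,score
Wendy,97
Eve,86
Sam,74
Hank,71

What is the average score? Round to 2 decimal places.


Scores: 97, 86, 74, 71
Sum = 328
Count = 4
Average = 328 / 4 = 82.00

ANSWER: 82.00
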